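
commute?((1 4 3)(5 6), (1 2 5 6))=no:(1 4 3)(5 6)*(1 2 5 6)=(1 4 3 2 5), (1 2 5 6)*(1 4 3)(5 6)=(1 2 6 4 3)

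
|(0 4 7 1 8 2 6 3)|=8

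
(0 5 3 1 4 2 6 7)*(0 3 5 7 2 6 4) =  (0 7 3 1)(2 4 6)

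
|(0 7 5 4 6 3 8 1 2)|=9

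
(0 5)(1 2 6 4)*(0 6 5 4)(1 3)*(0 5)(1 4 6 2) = (0 6 5 2)(3 4)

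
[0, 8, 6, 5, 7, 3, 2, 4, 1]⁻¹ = [0, 8, 6, 5, 7, 3, 2, 4, 1]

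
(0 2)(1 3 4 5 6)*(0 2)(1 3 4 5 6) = (1 4 6 3 5)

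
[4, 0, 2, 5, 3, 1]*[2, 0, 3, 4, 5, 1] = [5, 2, 3, 1, 4, 0]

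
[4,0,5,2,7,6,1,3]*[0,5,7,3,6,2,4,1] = [6,0,2,7,1,4,5,3]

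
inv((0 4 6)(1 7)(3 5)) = (0 6 4)(1 7)(3 5)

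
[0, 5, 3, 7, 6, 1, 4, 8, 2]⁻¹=[0, 5, 8, 2, 6, 1, 4, 3, 7]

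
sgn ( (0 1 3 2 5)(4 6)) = -1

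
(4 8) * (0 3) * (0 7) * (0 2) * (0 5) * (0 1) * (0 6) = (0 3 7 2 5 1 6)(4 8)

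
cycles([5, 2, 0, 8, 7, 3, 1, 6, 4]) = (0 5 3 8 4 7 6 1 2)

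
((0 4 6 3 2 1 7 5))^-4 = (0 2)(1 4)(3 5)(6 7)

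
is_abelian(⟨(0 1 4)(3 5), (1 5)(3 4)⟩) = no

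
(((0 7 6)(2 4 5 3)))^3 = (2 3 5 4)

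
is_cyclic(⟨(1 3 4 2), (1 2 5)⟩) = no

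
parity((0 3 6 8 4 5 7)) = even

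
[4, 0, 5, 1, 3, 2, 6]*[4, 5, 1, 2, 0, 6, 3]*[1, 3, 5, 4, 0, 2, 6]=[1, 0, 6, 2, 5, 3, 4]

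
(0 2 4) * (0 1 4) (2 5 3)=(0 5 3 2) (1 4) 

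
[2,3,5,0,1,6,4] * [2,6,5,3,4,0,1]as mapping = [0→5,1→3,2→0,3→2,4→6,5→1,6→4]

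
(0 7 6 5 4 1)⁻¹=(0 1 4 5 6 7)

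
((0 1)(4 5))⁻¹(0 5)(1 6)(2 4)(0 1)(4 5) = (0 6)(1 4)(2 5)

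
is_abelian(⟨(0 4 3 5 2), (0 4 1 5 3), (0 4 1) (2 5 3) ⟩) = no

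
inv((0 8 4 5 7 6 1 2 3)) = (0 3 2 1 6 7 5 4 8)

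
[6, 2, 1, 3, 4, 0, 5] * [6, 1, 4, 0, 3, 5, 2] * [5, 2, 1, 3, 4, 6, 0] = [1, 4, 2, 5, 3, 0, 6]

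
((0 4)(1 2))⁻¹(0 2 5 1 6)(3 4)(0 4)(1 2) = (0 3)(1 5 2 6 4)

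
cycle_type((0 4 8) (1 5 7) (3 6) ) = 2.3^2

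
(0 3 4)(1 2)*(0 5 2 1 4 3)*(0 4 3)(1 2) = (0 4 5 1 2 3)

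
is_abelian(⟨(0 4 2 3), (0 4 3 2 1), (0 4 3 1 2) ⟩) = no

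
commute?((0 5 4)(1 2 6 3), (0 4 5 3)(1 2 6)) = no:(0 5 4)(1 2 6 3)*(0 4 5 3)(1 2 6) = (0 3 2 1 6), (0 4 5 3)(1 2 6)*(0 5 4)(1 2 6 3) = (1 6 2 3 5)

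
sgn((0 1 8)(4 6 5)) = 1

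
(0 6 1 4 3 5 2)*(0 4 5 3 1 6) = (1 5 2 4)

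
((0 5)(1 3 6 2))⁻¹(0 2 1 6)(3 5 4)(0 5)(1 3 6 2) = (0 4 6)(1 3 2 5)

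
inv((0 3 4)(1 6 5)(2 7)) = (0 4 3)(1 5 6)(2 7)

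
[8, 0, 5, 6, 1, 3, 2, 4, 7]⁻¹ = [1, 4, 6, 5, 7, 2, 3, 8, 0]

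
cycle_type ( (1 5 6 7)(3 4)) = 2.4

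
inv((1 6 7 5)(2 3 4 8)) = (1 5 7 6)(2 8 4 3)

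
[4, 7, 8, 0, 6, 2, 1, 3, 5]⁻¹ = [3, 6, 5, 7, 0, 8, 4, 1, 2]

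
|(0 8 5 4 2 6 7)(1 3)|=14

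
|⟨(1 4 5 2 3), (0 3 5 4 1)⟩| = 360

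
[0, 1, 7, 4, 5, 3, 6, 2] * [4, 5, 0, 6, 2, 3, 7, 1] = [4, 5, 1, 2, 3, 6, 7, 0]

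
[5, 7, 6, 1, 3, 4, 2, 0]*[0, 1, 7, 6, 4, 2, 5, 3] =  [2, 3, 5, 1, 6, 4, 7, 0]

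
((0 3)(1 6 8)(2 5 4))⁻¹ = (0 3)(1 8 6)(2 4 5)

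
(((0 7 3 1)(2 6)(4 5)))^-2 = (0 3)(1 7)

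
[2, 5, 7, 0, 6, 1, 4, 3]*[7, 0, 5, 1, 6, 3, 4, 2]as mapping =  [0→5, 1→3, 2→2, 3→7, 4→4, 5→0, 6→6, 7→1]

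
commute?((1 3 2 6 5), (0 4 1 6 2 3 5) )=no:(1 3 2 6 5)*(0 4 1 6 2 3 5)=(0 4 1 5 6), (0 4 1 6 2 3 5)*(1 3 2 6 5)=(0 4 3 1 5) 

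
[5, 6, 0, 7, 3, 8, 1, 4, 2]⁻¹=[2, 6, 8, 4, 7, 0, 1, 3, 5]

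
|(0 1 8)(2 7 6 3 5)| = 15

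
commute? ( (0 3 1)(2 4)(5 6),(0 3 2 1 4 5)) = no: (0 3 1)(2 4)(5 6)*(0 3 2 1 4 5) = (0 2 5 6)(1 3 4),(0 3 2 1 4 5)*(0 3 1)(2 4)(5 6) = (0 1 2)(3 4 6 5)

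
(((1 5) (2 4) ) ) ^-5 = (1 5) (2 4) 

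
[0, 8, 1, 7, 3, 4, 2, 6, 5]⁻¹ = [0, 2, 6, 4, 5, 8, 7, 3, 1]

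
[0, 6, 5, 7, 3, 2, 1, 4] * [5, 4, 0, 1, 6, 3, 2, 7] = [5, 2, 3, 7, 1, 0, 4, 6]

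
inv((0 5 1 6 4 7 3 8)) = (0 8 3 7 4 6 1 5)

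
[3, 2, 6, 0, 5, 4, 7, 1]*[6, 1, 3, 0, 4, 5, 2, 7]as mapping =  [0→0, 1→3, 2→2, 3→6, 4→5, 5→4, 6→7, 7→1]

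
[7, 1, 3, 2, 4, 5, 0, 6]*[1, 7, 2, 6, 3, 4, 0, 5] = [5, 7, 6, 2, 3, 4, 1, 0]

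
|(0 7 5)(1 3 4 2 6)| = 15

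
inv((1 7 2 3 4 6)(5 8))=(1 6 4 3 2 7)(5 8)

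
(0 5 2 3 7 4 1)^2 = (0 2 7 1 5 3 4)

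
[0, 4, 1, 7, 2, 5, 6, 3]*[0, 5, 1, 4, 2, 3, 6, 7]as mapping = [0→0, 1→2, 2→5, 3→7, 4→1, 5→3, 6→6, 7→4]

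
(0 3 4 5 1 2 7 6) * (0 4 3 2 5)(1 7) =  (0 2 1 5 7 6 4)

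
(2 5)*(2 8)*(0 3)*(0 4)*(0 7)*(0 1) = (0 3 4 7 1)(2 5 8)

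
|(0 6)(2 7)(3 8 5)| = 6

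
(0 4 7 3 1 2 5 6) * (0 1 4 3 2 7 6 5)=(0 3 4 6 1 7 2)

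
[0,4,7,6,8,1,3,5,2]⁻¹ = [0,5,8,6,1,7,3,2,4]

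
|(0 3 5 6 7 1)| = 6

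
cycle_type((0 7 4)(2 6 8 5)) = 3.4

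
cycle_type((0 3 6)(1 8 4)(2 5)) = 2.3^2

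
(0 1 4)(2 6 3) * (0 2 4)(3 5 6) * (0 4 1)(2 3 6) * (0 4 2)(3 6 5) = (0 4 6 3 1 2 5)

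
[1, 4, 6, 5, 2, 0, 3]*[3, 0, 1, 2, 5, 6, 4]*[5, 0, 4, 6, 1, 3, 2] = [5, 3, 1, 2, 0, 6, 4]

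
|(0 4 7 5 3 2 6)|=7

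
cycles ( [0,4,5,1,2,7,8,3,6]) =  (1 4 2 5 7 3)(6 8)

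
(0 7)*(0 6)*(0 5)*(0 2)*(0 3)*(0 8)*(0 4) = (0 7 6 5 2 3 8 4)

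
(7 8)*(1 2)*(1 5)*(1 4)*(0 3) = (0 3)(1 2 5 4)(7 8)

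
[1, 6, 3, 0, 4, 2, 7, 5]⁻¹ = [3, 0, 5, 2, 4, 7, 1, 6]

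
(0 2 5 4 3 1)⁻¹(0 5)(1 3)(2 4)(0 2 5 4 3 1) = (0 1)(2 4)(3 5)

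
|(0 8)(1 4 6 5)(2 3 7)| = 12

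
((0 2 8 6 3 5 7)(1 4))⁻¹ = (0 7 5 3 6 8 2)(1 4)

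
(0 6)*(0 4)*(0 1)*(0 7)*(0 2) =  (0 6 4 1 7 2) 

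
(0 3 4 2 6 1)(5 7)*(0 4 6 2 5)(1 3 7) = (0 7)(1 4 5)(3 6)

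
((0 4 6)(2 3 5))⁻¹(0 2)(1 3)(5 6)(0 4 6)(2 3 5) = (0 2)(1 5)(3 4)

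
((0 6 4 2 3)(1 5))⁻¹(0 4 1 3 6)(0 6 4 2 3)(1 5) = (0 4 6 2 5)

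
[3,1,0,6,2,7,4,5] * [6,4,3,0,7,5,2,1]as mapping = [0→0,1→4,2→6,3→2,4→3,5→1,6→7,7→5]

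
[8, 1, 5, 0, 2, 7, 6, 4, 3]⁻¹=[3, 1, 4, 8, 7, 2, 6, 5, 0]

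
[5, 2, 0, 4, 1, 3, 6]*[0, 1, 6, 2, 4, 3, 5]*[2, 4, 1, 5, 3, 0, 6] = [5, 6, 2, 3, 4, 1, 0]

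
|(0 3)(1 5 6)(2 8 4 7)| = 12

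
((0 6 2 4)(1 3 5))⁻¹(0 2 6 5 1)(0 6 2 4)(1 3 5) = (1 3 6 4 2)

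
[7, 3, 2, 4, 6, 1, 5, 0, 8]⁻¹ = [7, 5, 2, 1, 3, 6, 4, 0, 8]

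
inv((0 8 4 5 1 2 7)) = (0 7 2 1 5 4 8)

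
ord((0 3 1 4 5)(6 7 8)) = 15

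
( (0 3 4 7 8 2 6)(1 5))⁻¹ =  (0 6 2 8 7 4 3)(1 5)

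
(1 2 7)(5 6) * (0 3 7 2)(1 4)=(0 3 7 4 1)(5 6)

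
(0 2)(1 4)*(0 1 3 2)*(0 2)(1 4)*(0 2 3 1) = (0 3 2 4 1)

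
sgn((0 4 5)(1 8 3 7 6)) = 1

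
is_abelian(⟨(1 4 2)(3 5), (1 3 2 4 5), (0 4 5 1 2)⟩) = no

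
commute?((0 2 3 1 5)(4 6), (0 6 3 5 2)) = no:(0 2 3 1 5)(4 6)*(0 6 3 5 2) = (1 2 5 6 4 3), (0 6 3 5 2)*(0 2 3 1 5)(4 6) = (0 4 6 1 5 3)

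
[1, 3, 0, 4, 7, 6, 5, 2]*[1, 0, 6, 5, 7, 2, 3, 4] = [0, 5, 1, 7, 4, 3, 2, 6]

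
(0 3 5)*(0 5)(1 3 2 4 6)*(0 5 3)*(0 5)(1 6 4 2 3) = (0 3)(1 5)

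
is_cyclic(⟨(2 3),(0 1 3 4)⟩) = no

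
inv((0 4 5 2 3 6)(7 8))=(0 6 3 2 5 4)(7 8)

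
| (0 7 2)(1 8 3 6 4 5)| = 6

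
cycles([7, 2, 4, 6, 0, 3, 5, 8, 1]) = (0 7 8 1 2 4)(3 6 5)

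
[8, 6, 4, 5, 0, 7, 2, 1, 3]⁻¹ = [4, 7, 6, 8, 2, 3, 1, 5, 0]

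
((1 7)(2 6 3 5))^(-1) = (1 7)(2 5 3 6)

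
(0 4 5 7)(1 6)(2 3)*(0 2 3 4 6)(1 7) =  (0 6 7 2 4 5 1)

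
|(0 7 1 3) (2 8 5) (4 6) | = 12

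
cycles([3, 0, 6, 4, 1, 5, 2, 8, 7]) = (0 3 4 1)(2 6)(7 8)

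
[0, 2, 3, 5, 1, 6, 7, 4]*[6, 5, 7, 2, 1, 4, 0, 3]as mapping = [0→6, 1→7, 2→2, 3→4, 4→5, 5→0, 6→3, 7→1]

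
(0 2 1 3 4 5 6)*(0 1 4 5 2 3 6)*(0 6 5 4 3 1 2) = (0 1 5 6 2 3 4)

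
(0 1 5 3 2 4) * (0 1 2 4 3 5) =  (0 2 3 4 1)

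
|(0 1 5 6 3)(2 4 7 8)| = 20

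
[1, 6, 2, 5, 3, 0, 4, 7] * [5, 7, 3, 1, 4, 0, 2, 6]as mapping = [0→7, 1→2, 2→3, 3→0, 4→1, 5→5, 6→4, 7→6]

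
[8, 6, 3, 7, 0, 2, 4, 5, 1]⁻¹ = [4, 8, 5, 2, 6, 7, 1, 3, 0]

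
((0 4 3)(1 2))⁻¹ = (0 3 4)(1 2)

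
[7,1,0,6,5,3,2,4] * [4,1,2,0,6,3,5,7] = [7,1,4,5,3,0,2,6]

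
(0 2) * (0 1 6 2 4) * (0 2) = (0 4 2 1 6)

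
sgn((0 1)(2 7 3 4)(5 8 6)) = 1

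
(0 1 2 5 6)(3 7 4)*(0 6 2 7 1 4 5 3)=(0 4)(1 7 5 2 3)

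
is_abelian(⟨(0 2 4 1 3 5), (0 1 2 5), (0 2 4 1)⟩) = no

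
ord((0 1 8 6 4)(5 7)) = 10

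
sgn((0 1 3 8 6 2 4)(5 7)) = -1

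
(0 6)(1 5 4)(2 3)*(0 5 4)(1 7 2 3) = (0 6 5)(1 4 7 2)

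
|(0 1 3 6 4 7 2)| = 7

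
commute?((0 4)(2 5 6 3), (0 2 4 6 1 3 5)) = no:(0 4)(2 5 6 3) * (0 2 4 6 1 3 5) = (0 6 5 1 3 4 2), (0 2 4 6 1 3 5) * (0 4)(2 5 6 3) = (0 5 4 3 6 1 2)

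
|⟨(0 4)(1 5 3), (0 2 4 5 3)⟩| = 720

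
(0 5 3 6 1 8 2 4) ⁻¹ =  (0 4 2 8 1 6 3 5) 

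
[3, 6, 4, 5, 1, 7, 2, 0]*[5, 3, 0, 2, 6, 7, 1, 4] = [2, 1, 6, 7, 3, 4, 0, 5]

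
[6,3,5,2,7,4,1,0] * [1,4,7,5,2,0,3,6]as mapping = [0→3,1→5,2→0,3→7,4→6,5→2,6→4,7→1]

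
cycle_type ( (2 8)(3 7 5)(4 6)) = 2^2.3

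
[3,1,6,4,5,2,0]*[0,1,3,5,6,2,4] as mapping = [0→5,1→1,2→4,3→6,4→2,5→3,6→0] 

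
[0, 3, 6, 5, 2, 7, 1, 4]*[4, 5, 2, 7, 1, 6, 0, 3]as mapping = [0→4, 1→7, 2→0, 3→6, 4→2, 5→3, 6→5, 7→1]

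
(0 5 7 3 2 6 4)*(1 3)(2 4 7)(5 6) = (0 6 7 1 3 4)(2 5)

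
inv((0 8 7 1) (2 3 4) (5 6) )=(0 1 7 8) (2 4 3) (5 6) 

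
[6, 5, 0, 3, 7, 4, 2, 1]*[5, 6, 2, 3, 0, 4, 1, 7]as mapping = [0→1, 1→4, 2→5, 3→3, 4→7, 5→0, 6→2, 7→6]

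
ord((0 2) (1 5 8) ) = 6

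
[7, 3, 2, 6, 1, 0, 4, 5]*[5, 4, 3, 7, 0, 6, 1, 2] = [2, 7, 3, 1, 4, 5, 0, 6]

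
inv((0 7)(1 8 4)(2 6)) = (0 7)(1 4 8)(2 6)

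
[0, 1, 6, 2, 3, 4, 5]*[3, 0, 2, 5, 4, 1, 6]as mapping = [0→3, 1→0, 2→6, 3→2, 4→5, 5→4, 6→1]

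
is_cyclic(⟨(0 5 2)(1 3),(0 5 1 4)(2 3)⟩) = no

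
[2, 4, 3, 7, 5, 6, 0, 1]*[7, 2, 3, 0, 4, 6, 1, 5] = [3, 4, 0, 5, 6, 1, 7, 2]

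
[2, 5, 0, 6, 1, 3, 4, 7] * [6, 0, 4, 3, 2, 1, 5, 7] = [4, 1, 6, 5, 0, 3, 2, 7]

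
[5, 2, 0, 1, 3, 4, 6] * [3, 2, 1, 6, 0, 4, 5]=[4, 1, 3, 2, 6, 0, 5] 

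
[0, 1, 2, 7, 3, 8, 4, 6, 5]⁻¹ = [0, 1, 2, 4, 6, 8, 7, 3, 5]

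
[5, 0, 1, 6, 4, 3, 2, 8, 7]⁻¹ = [1, 2, 6, 5, 4, 0, 3, 8, 7]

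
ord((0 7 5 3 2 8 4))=7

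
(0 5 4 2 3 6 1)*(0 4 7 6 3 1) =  (0 5 7 6)(1 4 2)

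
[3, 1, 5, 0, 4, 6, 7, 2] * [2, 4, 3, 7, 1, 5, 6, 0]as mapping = [0→7, 1→4, 2→5, 3→2, 4→1, 5→6, 6→0, 7→3]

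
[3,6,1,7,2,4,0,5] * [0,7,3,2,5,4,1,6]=[2,1,7,6,3,5,0,4]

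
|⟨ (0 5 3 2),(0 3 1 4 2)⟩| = 720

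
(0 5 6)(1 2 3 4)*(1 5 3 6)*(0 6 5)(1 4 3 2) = (0 2 5 4)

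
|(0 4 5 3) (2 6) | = 4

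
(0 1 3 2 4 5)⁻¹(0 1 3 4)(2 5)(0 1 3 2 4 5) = (0 4)(1 3 2 5)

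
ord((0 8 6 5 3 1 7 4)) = 8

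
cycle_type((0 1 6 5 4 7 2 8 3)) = 9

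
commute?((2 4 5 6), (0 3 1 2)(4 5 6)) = no:(2 4 5 6) * (0 3 1 2)(4 5 6) = (0 3 1 2 5 4 6), (0 3 1 2)(4 5 6) * (2 4 5 6) = (0 3 1 4 6 5 2)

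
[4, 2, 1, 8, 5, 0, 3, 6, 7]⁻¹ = [5, 2, 1, 6, 0, 4, 7, 8, 3]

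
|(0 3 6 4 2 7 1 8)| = 8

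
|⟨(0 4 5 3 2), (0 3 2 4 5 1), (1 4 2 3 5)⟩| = 720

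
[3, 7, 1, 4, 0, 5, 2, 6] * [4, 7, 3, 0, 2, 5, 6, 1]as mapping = [0→0, 1→1, 2→7, 3→2, 4→4, 5→5, 6→3, 7→6]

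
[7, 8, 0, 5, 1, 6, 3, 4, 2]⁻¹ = [2, 4, 8, 6, 7, 3, 5, 0, 1]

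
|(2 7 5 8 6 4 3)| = 7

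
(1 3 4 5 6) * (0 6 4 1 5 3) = (0 6 5 4 3 1) 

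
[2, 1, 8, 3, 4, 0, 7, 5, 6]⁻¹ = [5, 1, 0, 3, 4, 7, 8, 6, 2]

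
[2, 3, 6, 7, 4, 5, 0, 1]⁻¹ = [6, 7, 0, 1, 4, 5, 2, 3]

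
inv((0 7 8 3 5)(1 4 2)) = (0 5 3 8 7)(1 2 4)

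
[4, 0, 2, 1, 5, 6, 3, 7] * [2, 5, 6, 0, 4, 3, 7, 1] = [4, 2, 6, 5, 3, 7, 0, 1] 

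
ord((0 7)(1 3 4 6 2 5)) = 6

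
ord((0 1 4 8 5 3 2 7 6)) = 9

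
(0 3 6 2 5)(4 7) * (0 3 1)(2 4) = (0 1)(2 5 3 6 4 7)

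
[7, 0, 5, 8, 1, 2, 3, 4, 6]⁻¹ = [1, 4, 5, 6, 7, 2, 8, 0, 3]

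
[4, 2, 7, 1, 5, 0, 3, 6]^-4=[5, 2, 7, 1, 0, 4, 3, 6]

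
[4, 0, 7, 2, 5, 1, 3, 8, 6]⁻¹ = [1, 5, 3, 6, 0, 4, 8, 2, 7]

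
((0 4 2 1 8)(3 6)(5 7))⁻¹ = (0 8 1 2 4)(3 6)(5 7)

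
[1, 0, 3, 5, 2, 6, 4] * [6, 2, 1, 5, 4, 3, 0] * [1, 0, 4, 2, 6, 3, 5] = [4, 5, 3, 2, 0, 1, 6]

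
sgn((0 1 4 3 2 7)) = -1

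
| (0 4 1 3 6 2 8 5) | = 8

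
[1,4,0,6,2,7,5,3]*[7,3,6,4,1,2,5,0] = [3,1,7,5,6,0,2,4]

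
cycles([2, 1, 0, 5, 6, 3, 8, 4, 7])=(0 2)(3 5)(4 6 8 7)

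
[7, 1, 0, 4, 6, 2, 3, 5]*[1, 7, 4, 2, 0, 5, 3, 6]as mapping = [0→6, 1→7, 2→1, 3→0, 4→3, 5→4, 6→2, 7→5]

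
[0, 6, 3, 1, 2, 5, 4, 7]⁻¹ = [0, 3, 4, 2, 6, 5, 1, 7]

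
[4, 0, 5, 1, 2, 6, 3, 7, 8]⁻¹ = [1, 3, 4, 6, 0, 2, 5, 7, 8]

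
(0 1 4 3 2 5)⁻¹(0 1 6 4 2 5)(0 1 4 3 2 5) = (0 1 4 6 3 5)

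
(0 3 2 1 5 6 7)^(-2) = (0 6 1 3 7 5 2)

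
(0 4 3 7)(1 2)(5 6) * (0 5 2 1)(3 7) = (0 4 7 5 6 2)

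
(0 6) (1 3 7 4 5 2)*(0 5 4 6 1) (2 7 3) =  (0 1 2) (5 7 6) 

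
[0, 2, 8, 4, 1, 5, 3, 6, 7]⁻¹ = [0, 4, 1, 6, 3, 5, 7, 8, 2]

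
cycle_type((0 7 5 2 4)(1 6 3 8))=4.5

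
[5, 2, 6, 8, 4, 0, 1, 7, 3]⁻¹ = [5, 6, 1, 8, 4, 0, 2, 7, 3]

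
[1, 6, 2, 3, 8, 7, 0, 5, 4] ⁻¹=[6, 0, 2, 3, 8, 7, 1, 5, 4] 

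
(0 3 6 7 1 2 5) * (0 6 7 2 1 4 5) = (0 3 7 4 5 6 2)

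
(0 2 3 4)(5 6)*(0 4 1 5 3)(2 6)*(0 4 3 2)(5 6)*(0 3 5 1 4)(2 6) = (0 1 2)(3 4 5)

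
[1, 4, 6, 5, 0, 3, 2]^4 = [1, 4, 2, 3, 0, 5, 6]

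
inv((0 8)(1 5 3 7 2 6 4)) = (0 8)(1 4 6 2 7 3 5)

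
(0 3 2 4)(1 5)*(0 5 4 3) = (1 4 5)(2 3)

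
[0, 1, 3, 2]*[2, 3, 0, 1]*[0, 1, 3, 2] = [3, 2, 1, 0]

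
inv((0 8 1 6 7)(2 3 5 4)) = (0 7 6 1 8)(2 4 5 3)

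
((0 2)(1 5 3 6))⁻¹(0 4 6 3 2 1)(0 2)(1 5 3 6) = (0 5 2 4 1 6)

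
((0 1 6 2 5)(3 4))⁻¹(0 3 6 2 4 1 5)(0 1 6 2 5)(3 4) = (0 1 4 2 5 3 6)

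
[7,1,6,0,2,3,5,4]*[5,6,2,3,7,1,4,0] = [0,6,4,5,2,3,1,7]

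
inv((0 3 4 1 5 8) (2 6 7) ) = (0 8 5 1 4 3) (2 7 6) 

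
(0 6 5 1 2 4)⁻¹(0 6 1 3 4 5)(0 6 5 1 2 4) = (0 1 6 5 2 3)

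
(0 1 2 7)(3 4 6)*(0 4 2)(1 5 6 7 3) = (0 5 6 1)(2 3)(4 7)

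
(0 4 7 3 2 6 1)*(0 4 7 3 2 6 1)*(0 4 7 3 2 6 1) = (0 3 1 7 6 4 2)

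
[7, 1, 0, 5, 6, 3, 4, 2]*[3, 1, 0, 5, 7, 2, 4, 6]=[6, 1, 3, 2, 4, 5, 7, 0]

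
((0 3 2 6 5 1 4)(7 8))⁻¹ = (0 4 1 5 6 2 3)(7 8)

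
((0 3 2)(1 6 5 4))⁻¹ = (0 2 3)(1 4 5 6)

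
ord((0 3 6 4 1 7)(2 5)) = 6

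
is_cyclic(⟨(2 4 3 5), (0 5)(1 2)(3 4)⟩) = no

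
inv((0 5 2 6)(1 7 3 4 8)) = (0 6 2 5)(1 8 4 3 7)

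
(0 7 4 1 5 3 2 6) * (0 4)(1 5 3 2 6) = (0 7)(1 3 6 4 5 2)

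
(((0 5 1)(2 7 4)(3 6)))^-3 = (3 6)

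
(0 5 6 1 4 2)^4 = (0 4 6)(1 5 2)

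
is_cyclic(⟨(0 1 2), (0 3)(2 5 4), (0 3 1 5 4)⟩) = no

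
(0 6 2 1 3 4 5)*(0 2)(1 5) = (0 6)(1 3 4)(2 5)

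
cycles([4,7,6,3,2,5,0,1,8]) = (0 4 2 6)(1 7)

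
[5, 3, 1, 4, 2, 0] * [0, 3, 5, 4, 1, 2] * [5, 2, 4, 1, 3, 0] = [4, 3, 1, 2, 0, 5]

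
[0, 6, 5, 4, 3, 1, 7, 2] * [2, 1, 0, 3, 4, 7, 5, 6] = [2, 5, 7, 4, 3, 1, 6, 0]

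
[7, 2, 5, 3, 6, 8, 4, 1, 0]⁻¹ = [8, 7, 1, 3, 6, 2, 4, 0, 5]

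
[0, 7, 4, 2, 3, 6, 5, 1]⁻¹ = [0, 7, 3, 4, 2, 6, 5, 1]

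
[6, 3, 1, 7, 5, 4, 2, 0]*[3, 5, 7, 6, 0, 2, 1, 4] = [1, 6, 5, 4, 2, 0, 7, 3]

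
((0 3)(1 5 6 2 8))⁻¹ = (0 3)(1 8 2 6 5)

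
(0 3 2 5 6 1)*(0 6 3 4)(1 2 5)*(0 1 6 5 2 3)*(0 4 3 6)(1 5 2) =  (0 3 1 2)(4 5)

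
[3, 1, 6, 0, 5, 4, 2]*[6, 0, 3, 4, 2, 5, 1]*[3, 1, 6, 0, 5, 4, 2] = [5, 3, 1, 2, 4, 6, 0]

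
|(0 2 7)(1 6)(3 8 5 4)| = 12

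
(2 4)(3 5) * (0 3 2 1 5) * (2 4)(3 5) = (0 5 4 1 3)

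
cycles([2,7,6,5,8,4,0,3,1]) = (0 2 6) (1 7 3 5 4 8) 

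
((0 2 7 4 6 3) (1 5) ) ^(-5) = (0 2 7 4 6 3) (1 5) 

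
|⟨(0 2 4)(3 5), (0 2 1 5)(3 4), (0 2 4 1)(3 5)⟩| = 720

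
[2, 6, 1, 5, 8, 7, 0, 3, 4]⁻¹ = [6, 2, 0, 7, 8, 3, 1, 5, 4]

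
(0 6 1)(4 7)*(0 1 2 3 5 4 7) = (0 6 2 3 5 4)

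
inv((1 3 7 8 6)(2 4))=(1 6 8 7 3)(2 4)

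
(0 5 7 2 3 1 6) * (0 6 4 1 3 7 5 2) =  (0 2 7)(1 4)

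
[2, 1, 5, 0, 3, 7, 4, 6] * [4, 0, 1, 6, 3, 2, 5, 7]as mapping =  [0→1, 1→0, 2→2, 3→4, 4→6, 5→7, 6→3, 7→5]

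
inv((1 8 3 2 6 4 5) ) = (1 5 4 6 2 3 8) 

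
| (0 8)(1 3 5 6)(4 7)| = 4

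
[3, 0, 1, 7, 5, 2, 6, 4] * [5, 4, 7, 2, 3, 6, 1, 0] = [2, 5, 4, 0, 6, 7, 1, 3]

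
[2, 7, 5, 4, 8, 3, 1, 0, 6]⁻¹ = [7, 6, 0, 5, 3, 2, 8, 1, 4]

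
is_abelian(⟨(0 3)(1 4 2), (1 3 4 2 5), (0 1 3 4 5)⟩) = no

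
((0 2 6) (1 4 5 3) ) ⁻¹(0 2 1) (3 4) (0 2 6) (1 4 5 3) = (1 5) (2 6 4) 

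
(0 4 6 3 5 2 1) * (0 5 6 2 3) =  (0 4 2 1 5 3 6)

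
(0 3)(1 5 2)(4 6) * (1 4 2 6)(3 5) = (0 5 6 2 4 1 3)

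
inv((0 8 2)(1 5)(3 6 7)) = (0 2 8)(1 5)(3 7 6)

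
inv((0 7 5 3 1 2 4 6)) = (0 6 4 2 1 3 5 7)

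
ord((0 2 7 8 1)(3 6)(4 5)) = 10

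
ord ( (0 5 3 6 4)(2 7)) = 10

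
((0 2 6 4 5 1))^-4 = (0 6 5)(1 2 4)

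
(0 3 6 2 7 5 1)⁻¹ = (0 1 5 7 2 6 3)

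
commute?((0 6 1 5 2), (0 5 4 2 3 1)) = no:(0 6 1 5 2)*(0 5 4 2 3 1) = (0 6)(1 4 2 5 3), (0 5 4 2 3 1)*(0 6 1 5 2) = (0 2 3 5 4)(1 6)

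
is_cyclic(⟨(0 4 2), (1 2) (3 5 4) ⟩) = no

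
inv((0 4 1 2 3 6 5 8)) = (0 8 5 6 3 2 1 4)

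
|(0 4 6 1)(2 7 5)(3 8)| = 12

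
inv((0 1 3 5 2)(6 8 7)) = (0 2 5 3 1)(6 7 8)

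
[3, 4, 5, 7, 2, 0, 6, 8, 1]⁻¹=[5, 8, 4, 0, 1, 2, 6, 3, 7]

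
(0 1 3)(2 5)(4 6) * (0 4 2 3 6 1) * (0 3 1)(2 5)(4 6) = (0 3 6 5 1 4)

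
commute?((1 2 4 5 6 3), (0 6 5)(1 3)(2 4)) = no:(1 2 4 5 6 3) * (0 6 5)(1 3)(2 4) = (0 6 1 4), (0 6 5)(1 3)(2 4) * (1 2 4 5 6 3) = (0 3 2 5)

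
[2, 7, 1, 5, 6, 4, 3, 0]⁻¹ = [7, 2, 0, 6, 5, 3, 4, 1]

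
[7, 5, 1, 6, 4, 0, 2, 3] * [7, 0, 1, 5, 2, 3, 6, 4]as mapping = [0→4, 1→3, 2→0, 3→6, 4→2, 5→7, 6→1, 7→5]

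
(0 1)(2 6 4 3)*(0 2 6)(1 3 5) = (0 3 6 4 5 1 2)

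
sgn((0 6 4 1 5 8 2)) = 1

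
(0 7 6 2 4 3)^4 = (0 4 6)(2 7 3)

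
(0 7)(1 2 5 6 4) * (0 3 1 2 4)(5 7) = (0 5 6)(1 4 2 7 3)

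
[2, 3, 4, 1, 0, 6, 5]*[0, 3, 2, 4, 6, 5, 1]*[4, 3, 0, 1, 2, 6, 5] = [0, 2, 5, 1, 4, 3, 6]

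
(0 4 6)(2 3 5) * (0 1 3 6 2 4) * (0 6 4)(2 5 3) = (0 6 1 2 4 5)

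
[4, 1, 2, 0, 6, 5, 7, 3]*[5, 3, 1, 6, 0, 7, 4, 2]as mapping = [0→0, 1→3, 2→1, 3→5, 4→4, 5→7, 6→2, 7→6]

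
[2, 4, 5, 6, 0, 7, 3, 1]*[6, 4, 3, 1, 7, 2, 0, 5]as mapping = [0→3, 1→7, 2→2, 3→0, 4→6, 5→5, 6→1, 7→4]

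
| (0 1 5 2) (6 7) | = 4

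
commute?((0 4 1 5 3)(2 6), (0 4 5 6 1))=no:(0 4 1 5 3)(2 6) * (0 4 5 6 1)=(0 5 3 4)(1 6 2), (0 4 5 6 1) * (0 4 1 5 3)(2 6)=(0 1 4 3)(2 6 5)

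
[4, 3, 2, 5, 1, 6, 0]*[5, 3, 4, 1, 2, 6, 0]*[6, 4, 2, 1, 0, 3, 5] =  [2, 4, 0, 5, 1, 6, 3]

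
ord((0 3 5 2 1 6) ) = 6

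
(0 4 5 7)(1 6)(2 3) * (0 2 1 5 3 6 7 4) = (1 7 2 6 5 4 3)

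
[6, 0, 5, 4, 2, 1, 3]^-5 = [3, 6, 1, 2, 5, 0, 4]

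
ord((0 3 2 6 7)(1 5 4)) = 15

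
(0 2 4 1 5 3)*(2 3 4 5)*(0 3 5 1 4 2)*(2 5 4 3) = (0 4 3 2 1)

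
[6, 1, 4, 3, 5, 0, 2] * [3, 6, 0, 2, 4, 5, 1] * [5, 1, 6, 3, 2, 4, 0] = [1, 0, 2, 6, 4, 3, 5]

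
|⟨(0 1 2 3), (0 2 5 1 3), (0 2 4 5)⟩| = 720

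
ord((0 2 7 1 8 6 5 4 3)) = 9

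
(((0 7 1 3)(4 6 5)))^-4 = (4 5 6)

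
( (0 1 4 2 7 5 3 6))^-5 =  (0 2 3 1 7 6 4 5)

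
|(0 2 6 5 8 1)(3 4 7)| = 6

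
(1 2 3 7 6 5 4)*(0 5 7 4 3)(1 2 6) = (0 5 3 4 2)(1 6 7)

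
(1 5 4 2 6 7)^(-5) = (1 5 4 2 6 7)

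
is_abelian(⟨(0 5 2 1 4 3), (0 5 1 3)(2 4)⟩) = no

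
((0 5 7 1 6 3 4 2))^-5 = (0 1 4 5 6 2 7 3)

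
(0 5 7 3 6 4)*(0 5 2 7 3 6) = (0 2 7 6 4 5 3)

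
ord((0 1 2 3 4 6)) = 6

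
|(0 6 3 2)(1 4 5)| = 12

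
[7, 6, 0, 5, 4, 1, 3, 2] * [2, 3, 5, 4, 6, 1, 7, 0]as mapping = [0→0, 1→7, 2→2, 3→1, 4→6, 5→3, 6→4, 7→5]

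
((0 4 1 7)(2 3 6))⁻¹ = (0 7 1 4)(2 6 3)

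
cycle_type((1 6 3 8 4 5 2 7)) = 8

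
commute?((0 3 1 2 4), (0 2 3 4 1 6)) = no:(0 3 1 2 4) * (0 2 3 4 1 6) = (0 4 2 1 3 6), (0 2 3 4 1 6) * (0 3 1 2 4) = (0 4 2 1 6 3)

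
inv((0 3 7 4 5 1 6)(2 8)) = (0 6 1 5 4 7 3)(2 8)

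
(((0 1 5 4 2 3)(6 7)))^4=(0 2 5)(1 3 4)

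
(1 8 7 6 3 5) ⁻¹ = (1 5 3 6 7 8) 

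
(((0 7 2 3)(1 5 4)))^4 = (1 5 4)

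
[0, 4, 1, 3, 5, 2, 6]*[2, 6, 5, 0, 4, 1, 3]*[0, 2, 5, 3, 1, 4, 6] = [5, 1, 6, 0, 2, 4, 3]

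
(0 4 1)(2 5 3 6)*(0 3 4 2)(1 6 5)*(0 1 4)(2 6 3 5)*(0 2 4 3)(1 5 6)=(0 1 6 5 2 3 4)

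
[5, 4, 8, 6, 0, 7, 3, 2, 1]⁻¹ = [4, 8, 7, 6, 1, 0, 3, 5, 2]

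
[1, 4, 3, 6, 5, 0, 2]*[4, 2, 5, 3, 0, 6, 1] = [2, 0, 3, 1, 6, 4, 5]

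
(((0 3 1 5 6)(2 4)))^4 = (0 6 5 1 3)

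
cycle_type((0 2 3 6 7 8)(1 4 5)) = 3.6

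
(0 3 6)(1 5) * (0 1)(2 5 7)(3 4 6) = (0 4 6 1 7 2 5)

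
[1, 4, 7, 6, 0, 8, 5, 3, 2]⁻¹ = [4, 0, 8, 7, 1, 6, 3, 2, 5]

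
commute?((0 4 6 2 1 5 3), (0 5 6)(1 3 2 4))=no:(0 4 6 2 1 5 3)*(0 5 6)(1 3 2 4)=(0 1 6 4)(2 3 5), (0 5 6)(1 3 2 4)*(0 4 6 2 1 5 3)=(0 3 1)(2 6 4 5)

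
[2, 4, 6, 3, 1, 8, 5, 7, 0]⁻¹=[8, 4, 0, 3, 1, 6, 2, 7, 5]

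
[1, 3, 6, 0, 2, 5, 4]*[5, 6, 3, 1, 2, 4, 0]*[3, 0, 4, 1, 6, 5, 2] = [2, 0, 3, 5, 1, 6, 4]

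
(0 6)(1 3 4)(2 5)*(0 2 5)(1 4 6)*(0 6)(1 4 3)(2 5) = (0 4 3)(2 6 5)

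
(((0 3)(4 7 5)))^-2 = (4 7 5)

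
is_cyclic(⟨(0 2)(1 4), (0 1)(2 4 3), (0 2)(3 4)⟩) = no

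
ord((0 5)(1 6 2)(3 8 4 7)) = 12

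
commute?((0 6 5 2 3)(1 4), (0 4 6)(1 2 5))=no:(0 6 5 2 3)(1 4)*(0 4 6)(1 2 5)=(1 6)(2 3 4), (0 4 6)(1 2 5)*(0 6 5 2 3)(1 4)=(0 1 3)(4 5)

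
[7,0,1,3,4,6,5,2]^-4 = [0,1,2,3,4,5,6,7]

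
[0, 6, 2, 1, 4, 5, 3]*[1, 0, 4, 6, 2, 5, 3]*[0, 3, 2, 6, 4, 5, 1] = [3, 6, 4, 0, 2, 5, 1]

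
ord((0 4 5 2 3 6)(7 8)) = 6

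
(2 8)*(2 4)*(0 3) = (0 3)(2 8 4)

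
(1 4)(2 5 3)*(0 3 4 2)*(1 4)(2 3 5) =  (0 5 1 3)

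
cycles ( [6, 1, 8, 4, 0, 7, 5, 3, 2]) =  (0 6 5 7 3 4) (2 8) 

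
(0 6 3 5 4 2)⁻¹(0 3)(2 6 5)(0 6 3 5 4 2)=(0 3 4)(5 6)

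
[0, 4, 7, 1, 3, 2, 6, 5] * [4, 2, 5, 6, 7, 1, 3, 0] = [4, 7, 0, 2, 6, 5, 3, 1]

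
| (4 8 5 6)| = 4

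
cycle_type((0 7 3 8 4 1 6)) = 7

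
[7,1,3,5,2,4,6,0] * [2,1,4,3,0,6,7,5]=[5,1,3,6,4,0,7,2]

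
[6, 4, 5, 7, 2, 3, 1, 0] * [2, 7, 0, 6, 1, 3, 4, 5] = [4, 1, 3, 5, 0, 6, 7, 2]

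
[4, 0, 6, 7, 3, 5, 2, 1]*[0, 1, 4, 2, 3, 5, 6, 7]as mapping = [0→3, 1→0, 2→6, 3→7, 4→2, 5→5, 6→4, 7→1]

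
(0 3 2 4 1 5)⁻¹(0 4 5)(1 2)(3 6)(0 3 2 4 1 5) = (0 3 1)(2 6)(4 5)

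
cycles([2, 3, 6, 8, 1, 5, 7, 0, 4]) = (0 2 6 7)(1 3 8 4)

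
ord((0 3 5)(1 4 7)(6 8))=6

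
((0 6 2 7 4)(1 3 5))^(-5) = (1 3 5)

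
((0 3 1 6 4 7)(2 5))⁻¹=(0 7 4 6 1 3)(2 5)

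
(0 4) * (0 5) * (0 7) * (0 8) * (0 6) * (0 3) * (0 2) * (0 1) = (0 4 5 7 8 6 3 2 1)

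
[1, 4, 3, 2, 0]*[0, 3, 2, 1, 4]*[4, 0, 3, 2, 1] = [2, 1, 0, 3, 4]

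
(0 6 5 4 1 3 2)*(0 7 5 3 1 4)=(0 6 3 2 7 5)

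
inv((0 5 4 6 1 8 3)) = (0 3 8 1 6 4 5)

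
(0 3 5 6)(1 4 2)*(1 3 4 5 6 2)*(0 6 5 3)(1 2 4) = (0 1 3 5 4 2)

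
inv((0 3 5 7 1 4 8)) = (0 8 4 1 7 5 3)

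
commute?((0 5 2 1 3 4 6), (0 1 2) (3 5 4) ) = no:(0 5 2 1 3 4 6) * (0 1 2) (3 5 4) = (0 4 6 1 5), (0 1 2) (3 5 4) * (0 5 2 1 3 4 6) = (0 3 2 5 6) 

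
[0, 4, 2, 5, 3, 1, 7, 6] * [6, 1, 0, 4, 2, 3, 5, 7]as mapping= [0→6, 1→2, 2→0, 3→3, 4→4, 5→1, 6→7, 7→5]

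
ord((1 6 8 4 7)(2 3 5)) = 15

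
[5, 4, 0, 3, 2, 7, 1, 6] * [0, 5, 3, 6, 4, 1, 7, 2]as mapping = [0→1, 1→4, 2→0, 3→6, 4→3, 5→2, 6→5, 7→7]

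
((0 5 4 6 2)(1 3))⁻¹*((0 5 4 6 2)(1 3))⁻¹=(0 6 5 2 4)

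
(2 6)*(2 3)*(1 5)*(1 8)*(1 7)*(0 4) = (0 4)(1 5 8 7)(2 6 3)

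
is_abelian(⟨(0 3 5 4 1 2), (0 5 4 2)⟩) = no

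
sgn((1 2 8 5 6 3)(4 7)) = 1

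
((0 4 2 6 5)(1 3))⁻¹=(0 5 6 2 4)(1 3)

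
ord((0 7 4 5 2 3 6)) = 7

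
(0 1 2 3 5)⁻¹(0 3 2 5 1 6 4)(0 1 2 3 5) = (0 2 6 4 1 5 3)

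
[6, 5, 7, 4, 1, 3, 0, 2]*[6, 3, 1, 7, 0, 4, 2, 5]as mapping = [0→2, 1→4, 2→5, 3→0, 4→3, 5→7, 6→6, 7→1]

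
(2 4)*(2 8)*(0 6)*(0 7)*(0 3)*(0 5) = (0 6 7 3 5)(2 4 8)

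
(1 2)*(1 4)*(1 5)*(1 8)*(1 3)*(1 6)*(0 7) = (0 7)(1 2 4 5 8 3 6)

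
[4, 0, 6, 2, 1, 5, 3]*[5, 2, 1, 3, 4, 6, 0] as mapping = [0→4, 1→5, 2→0, 3→1, 4→2, 5→6, 6→3] 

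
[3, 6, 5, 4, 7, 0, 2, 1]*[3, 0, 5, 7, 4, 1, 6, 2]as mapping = [0→7, 1→6, 2→1, 3→4, 4→2, 5→3, 6→5, 7→0]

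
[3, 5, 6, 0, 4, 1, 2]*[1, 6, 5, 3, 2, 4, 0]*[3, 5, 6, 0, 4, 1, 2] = [0, 4, 3, 5, 6, 2, 1]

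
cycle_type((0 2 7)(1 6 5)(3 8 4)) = 3^3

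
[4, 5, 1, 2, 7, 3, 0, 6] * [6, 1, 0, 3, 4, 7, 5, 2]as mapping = [0→4, 1→7, 2→1, 3→0, 4→2, 5→3, 6→6, 7→5]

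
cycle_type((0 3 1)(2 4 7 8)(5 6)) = 2.3.4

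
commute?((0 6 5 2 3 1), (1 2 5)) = no:(0 6 5 2 3 1)*(1 2 5) = (0 6 1)(2 3), (1 2 5)*(0 6 5 2 3 1) = (0 6 5)(1 3)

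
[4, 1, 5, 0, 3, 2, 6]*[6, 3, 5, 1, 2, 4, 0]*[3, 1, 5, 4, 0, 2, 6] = [5, 4, 0, 6, 1, 2, 3]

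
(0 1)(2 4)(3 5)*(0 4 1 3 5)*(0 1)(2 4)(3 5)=(0 5 3 1 2)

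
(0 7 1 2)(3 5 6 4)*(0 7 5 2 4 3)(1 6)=(0 5 1 4)(2 7 6 3)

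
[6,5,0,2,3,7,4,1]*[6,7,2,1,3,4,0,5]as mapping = [0→0,1→4,2→6,3→2,4→1,5→5,6→3,7→7]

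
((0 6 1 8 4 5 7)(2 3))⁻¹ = (0 7 5 4 8 1 6)(2 3)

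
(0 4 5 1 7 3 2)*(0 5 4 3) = (0 3 2 5 1 7) 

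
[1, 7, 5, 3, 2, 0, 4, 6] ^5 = [2, 5, 6, 3, 7, 4, 1, 0] 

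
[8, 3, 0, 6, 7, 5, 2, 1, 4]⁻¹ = [2, 7, 6, 1, 8, 5, 3, 4, 0]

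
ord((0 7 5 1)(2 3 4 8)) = 4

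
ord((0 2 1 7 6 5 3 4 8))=9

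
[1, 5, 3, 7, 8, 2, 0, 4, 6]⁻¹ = [6, 0, 5, 2, 7, 1, 8, 3, 4]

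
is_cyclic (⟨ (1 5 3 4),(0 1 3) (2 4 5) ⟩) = no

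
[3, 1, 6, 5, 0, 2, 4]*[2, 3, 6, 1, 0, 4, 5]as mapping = [0→1, 1→3, 2→5, 3→4, 4→2, 5→6, 6→0]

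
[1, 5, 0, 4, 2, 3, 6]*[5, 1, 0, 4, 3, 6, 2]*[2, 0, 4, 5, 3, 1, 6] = [0, 6, 1, 5, 2, 3, 4]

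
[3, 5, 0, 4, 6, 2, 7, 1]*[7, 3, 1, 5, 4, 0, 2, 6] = [5, 0, 7, 4, 2, 1, 6, 3]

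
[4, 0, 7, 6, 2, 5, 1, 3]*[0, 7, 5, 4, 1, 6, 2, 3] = [1, 0, 3, 2, 5, 6, 7, 4]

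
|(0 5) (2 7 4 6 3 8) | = 6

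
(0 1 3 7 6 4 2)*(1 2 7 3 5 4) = (0 2)(1 5 4 7 6)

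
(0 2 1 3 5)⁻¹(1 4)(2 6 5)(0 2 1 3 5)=(0 1 6)(3 4)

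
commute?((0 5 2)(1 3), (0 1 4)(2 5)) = no:(0 5 2)(1 3)*(0 1 4)(2 5) = (0 2 1 3 4), (0 1 4)(2 5)*(0 5 2)(1 3) = (0 3 1 4 5)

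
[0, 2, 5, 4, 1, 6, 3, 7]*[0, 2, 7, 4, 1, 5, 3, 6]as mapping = [0→0, 1→7, 2→5, 3→1, 4→2, 5→3, 6→4, 7→6]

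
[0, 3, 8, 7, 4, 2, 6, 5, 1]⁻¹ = [0, 8, 5, 1, 4, 7, 6, 3, 2]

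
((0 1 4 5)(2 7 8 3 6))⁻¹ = (0 5 4 1)(2 6 3 8 7)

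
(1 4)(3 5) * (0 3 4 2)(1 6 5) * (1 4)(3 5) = (0 5 1 2)(3 4 6)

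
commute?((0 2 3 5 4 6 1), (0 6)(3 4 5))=no:(0 2 3 5 4 6 1) * (0 6)(3 4 5)=(0 2 4)(1 6), (0 6)(3 4 5) * (0 2 3 5 4 6 1)=(0 1)(2 3 6)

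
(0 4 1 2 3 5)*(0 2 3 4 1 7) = (0 1 3 5 2 4 7)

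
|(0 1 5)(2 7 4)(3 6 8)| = 3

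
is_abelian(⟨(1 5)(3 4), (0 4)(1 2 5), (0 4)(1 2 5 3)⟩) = no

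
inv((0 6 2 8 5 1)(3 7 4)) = (0 1 5 8 2 6)(3 4 7)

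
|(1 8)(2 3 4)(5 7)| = 6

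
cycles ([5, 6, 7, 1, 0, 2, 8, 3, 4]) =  (0 5 2 7 3 1 6 8 4)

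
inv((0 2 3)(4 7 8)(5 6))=(0 3 2)(4 8 7)(5 6)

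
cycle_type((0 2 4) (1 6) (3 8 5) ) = 2.3^2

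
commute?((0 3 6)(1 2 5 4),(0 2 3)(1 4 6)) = no:(0 3 6)(1 2 5 4)*(0 2 3)(1 4 6) = (1 3)(2 5 6),(0 2 3)(1 4 6)*(0 3 6)(1 2 5 4) = (0 5 4)(2 6)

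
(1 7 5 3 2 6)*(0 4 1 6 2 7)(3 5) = (0 4 1)(3 7)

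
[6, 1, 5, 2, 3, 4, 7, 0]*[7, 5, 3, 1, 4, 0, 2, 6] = [2, 5, 0, 3, 1, 4, 6, 7]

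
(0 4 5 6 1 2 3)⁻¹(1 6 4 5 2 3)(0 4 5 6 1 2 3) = (0 2 1 5 6 3)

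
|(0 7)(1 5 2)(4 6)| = 6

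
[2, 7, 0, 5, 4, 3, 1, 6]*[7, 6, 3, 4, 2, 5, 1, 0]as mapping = [0→3, 1→0, 2→7, 3→5, 4→2, 5→4, 6→6, 7→1]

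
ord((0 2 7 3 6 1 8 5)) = 8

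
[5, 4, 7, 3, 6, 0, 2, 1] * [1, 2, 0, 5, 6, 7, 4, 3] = [7, 6, 3, 5, 4, 1, 0, 2]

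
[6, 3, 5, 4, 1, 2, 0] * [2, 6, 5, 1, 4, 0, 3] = [3, 1, 0, 4, 6, 5, 2]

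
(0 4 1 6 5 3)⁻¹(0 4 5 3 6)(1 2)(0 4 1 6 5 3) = (0 5 4 1 3)(2 6)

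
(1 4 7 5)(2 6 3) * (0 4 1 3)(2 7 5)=(0 4 5 3 7 2 6)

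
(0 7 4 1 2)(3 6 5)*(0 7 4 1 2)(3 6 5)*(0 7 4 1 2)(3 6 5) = (0 1 7 2 4)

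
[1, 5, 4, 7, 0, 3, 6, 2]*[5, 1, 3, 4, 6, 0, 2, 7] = [1, 0, 6, 7, 5, 4, 2, 3]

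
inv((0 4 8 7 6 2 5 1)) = (0 1 5 2 6 7 8 4)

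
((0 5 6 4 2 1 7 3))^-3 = (0 1 6 3 2 5 7 4)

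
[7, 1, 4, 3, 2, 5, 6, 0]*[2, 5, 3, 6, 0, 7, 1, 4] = [4, 5, 0, 6, 3, 7, 1, 2]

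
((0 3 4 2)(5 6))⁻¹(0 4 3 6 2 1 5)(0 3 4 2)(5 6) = (0 1 6 3 2 4 5)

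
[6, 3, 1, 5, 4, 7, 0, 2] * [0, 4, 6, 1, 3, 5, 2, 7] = [2, 1, 4, 5, 3, 7, 0, 6]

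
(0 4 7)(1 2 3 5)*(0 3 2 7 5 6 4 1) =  (0 1 7 3 6 4 5)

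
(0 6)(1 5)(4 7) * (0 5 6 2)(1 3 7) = (0 2)(1 6 5 3 7 4)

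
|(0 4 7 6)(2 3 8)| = 12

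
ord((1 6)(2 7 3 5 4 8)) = 6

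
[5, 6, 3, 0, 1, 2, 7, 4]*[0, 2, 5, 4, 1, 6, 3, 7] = [6, 3, 4, 0, 2, 5, 7, 1]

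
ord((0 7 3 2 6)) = 5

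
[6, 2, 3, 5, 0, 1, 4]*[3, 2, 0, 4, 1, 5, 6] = [6, 0, 4, 5, 3, 2, 1]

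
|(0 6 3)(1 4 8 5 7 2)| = 6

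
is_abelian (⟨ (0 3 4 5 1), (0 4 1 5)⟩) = no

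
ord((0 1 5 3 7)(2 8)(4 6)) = 10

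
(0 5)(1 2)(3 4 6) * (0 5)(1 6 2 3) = (1 3 4 2 6)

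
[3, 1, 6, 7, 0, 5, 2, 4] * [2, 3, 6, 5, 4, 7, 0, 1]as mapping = [0→5, 1→3, 2→0, 3→1, 4→2, 5→7, 6→6, 7→4]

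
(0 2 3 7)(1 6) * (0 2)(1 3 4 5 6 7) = (1 7 2 4 5 6 3)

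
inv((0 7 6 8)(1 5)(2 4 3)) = (0 8 6 7)(1 5)(2 3 4)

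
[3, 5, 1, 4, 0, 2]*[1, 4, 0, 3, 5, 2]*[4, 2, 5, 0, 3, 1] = [0, 5, 3, 1, 2, 4]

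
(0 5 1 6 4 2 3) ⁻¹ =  (0 3 2 4 6 1 5) 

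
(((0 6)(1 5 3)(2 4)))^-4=(1 3 5)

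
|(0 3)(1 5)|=2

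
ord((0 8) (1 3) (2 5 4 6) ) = 4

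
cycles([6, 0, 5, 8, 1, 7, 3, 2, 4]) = (0 6 3 8 4 1)(2 5 7)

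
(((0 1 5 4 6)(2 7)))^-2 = (0 4 1 6 5)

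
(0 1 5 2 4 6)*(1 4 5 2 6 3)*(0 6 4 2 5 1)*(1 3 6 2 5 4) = (0 5 1 4 6 2 3)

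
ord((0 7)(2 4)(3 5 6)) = 6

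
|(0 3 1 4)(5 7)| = 4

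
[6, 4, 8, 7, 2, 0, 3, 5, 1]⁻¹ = [5, 8, 4, 6, 1, 7, 0, 3, 2]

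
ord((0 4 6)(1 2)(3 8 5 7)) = 12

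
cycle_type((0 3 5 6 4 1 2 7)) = 8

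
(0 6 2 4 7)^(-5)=()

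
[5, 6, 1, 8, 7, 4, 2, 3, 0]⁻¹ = [8, 2, 6, 7, 5, 0, 1, 4, 3]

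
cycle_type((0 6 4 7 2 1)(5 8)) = 2.6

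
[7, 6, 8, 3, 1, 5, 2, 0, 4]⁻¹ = [7, 4, 6, 3, 8, 5, 1, 0, 2]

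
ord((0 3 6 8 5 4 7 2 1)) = 9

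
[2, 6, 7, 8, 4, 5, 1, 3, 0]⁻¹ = [8, 6, 0, 7, 4, 5, 1, 2, 3]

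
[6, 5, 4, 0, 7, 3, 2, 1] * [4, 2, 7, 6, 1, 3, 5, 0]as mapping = [0→5, 1→3, 2→1, 3→4, 4→0, 5→6, 6→7, 7→2]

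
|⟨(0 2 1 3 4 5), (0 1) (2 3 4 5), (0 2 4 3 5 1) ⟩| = 720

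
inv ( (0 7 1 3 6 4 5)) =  (0 5 4 6 3 1 7)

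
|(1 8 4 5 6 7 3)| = 7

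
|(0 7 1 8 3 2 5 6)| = 8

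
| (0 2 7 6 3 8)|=6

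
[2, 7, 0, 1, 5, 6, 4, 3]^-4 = [0, 3, 2, 7, 6, 4, 5, 1]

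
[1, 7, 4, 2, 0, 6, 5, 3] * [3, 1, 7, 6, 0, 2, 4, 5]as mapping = [0→1, 1→5, 2→0, 3→7, 4→3, 5→4, 6→2, 7→6]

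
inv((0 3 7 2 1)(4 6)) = (0 1 2 7 3)(4 6)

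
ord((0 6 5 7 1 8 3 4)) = 8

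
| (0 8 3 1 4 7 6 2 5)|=9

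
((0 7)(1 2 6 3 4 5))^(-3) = (0 7)(1 3)(2 4)(5 6)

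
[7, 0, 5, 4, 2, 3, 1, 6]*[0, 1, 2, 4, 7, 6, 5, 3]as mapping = [0→3, 1→0, 2→6, 3→7, 4→2, 5→4, 6→1, 7→5]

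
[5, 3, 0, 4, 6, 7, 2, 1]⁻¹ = [2, 7, 6, 1, 3, 0, 4, 5]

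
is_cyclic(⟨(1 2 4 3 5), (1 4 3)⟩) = no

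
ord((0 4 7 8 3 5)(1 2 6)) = 6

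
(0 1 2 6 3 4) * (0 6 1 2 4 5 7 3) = (0 2 1 4 6)(3 5 7)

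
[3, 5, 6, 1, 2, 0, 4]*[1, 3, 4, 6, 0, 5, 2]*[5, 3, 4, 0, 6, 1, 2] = [2, 1, 4, 0, 6, 3, 5]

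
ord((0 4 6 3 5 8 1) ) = 7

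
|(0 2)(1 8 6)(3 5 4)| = 6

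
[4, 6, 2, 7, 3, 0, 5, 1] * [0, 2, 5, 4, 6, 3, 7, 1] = [6, 7, 5, 1, 4, 0, 3, 2]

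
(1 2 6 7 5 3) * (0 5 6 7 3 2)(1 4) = (0 5 2 7 6 3 4 1)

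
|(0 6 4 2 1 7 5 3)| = 8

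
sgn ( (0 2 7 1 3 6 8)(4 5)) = -1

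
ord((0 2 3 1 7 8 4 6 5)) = 9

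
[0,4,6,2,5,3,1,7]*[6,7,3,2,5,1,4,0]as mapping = [0→6,1→5,2→4,3→3,4→1,5→2,6→7,7→0]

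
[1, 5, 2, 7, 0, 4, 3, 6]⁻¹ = [4, 0, 2, 6, 5, 1, 7, 3]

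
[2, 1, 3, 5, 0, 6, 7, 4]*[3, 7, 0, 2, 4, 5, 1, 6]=[0, 7, 2, 5, 3, 1, 6, 4]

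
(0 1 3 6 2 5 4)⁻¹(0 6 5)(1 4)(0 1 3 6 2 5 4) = (0 3)(1 2 4)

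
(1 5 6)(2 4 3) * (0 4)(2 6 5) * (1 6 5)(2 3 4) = (0 2)(1 3 5)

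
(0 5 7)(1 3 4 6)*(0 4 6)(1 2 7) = (0 5 1 3 6 2 7 4)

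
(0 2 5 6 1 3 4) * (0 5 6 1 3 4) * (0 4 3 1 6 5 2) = (1 3 4 2 5 6)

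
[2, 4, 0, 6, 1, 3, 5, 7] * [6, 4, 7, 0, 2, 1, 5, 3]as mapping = [0→7, 1→2, 2→6, 3→5, 4→4, 5→0, 6→1, 7→3]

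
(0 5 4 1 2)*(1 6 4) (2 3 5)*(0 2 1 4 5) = (0 1 3) (4 6 5) 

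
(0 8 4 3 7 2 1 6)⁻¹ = (0 6 1 2 7 3 4 8)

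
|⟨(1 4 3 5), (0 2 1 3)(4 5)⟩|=720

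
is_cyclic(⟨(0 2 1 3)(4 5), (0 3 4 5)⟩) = no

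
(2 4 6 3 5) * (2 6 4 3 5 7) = (2 3 7)(5 6)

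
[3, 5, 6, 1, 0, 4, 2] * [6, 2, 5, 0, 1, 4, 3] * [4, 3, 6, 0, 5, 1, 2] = [4, 5, 0, 6, 2, 3, 1]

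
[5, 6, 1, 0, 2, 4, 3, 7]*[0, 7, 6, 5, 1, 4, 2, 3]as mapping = [0→4, 1→2, 2→7, 3→0, 4→6, 5→1, 6→5, 7→3]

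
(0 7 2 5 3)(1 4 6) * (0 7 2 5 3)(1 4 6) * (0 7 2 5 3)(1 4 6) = (0 5 7 3 2)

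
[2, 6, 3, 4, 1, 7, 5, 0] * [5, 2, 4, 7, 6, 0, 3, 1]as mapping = [0→4, 1→3, 2→7, 3→6, 4→2, 5→1, 6→0, 7→5]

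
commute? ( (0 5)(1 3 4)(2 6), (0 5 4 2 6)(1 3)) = no: (0 5)(1 3 4)(2 6) * (0 5 4 2 6)(1 3) = (0 4 3 2), (0 5 4 2 6)(1 3) * (0 5)(1 3 4)(2 6) = (1 4 6 5)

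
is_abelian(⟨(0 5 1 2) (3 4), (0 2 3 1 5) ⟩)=no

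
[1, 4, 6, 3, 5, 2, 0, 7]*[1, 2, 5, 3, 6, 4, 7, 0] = [2, 6, 7, 3, 4, 5, 1, 0] 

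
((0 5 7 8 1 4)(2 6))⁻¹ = (0 4 1 8 7 5)(2 6)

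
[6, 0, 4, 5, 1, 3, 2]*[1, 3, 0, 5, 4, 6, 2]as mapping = [0→2, 1→1, 2→4, 3→6, 4→3, 5→5, 6→0]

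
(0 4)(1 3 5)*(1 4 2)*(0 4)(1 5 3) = (0 2 5)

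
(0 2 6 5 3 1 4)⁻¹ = (0 4 1 3 5 6 2)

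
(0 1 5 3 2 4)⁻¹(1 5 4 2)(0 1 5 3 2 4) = (0 4 5 3)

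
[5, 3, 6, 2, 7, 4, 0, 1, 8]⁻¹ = [6, 7, 3, 1, 5, 0, 2, 4, 8]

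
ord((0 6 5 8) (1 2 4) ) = 12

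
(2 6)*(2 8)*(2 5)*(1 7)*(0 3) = (0 3)(1 7)(2 6 8 5)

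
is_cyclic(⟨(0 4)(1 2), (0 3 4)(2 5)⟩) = no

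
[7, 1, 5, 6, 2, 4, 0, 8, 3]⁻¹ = [6, 1, 4, 8, 5, 2, 3, 0, 7]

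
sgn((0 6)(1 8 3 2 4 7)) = 1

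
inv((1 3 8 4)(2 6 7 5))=(1 4 8 3)(2 5 7 6)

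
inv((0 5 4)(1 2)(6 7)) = (0 4 5)(1 2)(6 7)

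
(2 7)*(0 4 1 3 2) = (0 4 1 3 2 7)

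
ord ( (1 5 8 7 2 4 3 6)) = 8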